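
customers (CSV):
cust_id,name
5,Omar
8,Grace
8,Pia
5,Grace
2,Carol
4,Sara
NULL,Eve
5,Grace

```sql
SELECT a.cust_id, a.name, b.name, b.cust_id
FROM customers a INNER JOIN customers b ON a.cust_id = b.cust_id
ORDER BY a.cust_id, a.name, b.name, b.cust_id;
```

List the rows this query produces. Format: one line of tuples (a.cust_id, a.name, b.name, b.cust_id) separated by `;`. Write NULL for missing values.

(2, Carol, Carol, 2); (4, Sara, Sara, 4); (5, Grace, Grace, 5); (5, Grace, Grace, 5); (5, Grace, Grace, 5); (5, Grace, Grace, 5); (5, Grace, Omar, 5); (5, Grace, Omar, 5); (5, Omar, Grace, 5); (5, Omar, Grace, 5); (5, Omar, Omar, 5); (8, Grace, Grace, 8); (8, Grace, Pia, 8); (8, Pia, Grace, 8); (8, Pia, Pia, 8)

INNER JOIN keeps only pairs where the ON condition holds.
Matching on a.cust_id = b.cust_id. A NULL in a compared column never satisfies the condition.
- a row (cust_id=5): matches 3 b row(s) → 3 output row(s).
- a row (cust_id=8): matches 2 b row(s) → 2 output row(s).
- a row (cust_id=8): matches 2 b row(s) → 2 output row(s).
- a row (cust_id=5): matches 3 b row(s) → 3 output row(s).
- a row (cust_id=2): matches 1 b row(s) → 1 output row(s).
- a row (cust_id=4): matches 1 b row(s) → 1 output row(s).
- a row (cust_id=NULL): no match → dropped.
- a row (cust_id=5): matches 3 b row(s) → 3 output row(s).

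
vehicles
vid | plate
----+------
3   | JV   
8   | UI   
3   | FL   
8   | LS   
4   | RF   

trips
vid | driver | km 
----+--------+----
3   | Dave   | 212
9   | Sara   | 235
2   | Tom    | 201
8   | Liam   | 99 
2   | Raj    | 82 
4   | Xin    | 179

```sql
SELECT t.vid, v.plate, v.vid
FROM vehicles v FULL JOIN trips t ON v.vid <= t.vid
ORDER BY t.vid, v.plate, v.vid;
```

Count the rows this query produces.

FULL OUTER JOIN keeps every row from both sides; unmatched rows get NULL for the other side's columns.
Matching on v.vid <= t.vid.
- v row (vid=3): matches 4 t row(s) → 4 output row(s).
- v row (vid=8): matches 2 t row(s) → 2 output row(s).
- v row (vid=3): matches 4 t row(s) → 4 output row(s).
- v row (vid=8): matches 2 t row(s) → 2 output row(s).
- v row (vid=4): matches 3 t row(s) → 3 output row(s).
- 2 row(s) from t found no v partner → padded with NULL.
Total: 15 matched + 2 padded = 17 rows.

17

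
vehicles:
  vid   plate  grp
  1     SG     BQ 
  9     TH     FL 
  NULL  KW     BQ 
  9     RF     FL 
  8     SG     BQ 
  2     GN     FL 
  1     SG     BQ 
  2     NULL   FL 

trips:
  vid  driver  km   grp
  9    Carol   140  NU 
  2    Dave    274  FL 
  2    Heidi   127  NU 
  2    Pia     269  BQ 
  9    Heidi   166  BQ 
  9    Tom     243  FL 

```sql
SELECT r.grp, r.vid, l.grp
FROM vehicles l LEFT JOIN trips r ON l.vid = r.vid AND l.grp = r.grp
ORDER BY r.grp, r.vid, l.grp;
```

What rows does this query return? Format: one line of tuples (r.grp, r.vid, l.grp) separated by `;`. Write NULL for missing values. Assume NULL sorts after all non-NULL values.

LEFT JOIN keeps every row from `vehicles`; unmatched rows get NULL for `trips`'s columns.
Matching on l.vid = r.vid AND l.grp = r.grp. A NULL in a compared column never satisfies the condition.
- l[0] vid=1, grp=BQ → no match; kept with NULLs on the r side.
- l[1] vid=9, grp=FL → 1 match(es) in r → 1 row(s).
- l[2] vid=NULL, grp=BQ → no match; kept with NULLs on the r side.
- l[3] vid=9, grp=FL → 1 match(es) in r → 1 row(s).
- l[4] vid=8, grp=BQ → no match; kept with NULLs on the r side.
- l[5] vid=2, grp=FL → 1 match(es) in r → 1 row(s).
- l[6] vid=1, grp=BQ → no match; kept with NULLs on the r side.
- l[7] vid=2, grp=FL → 1 match(es) in r → 1 row(s).
After projecting and ordering:
r.grp | r.vid | l.grp
FL | 2 | FL
FL | 2 | FL
FL | 9 | FL
FL | 9 | FL
NULL | NULL | BQ
NULL | NULL | BQ
NULL | NULL | BQ
NULL | NULL | BQ

(FL, 2, FL); (FL, 2, FL); (FL, 9, FL); (FL, 9, FL); (NULL, NULL, BQ); (NULL, NULL, BQ); (NULL, NULL, BQ); (NULL, NULL, BQ)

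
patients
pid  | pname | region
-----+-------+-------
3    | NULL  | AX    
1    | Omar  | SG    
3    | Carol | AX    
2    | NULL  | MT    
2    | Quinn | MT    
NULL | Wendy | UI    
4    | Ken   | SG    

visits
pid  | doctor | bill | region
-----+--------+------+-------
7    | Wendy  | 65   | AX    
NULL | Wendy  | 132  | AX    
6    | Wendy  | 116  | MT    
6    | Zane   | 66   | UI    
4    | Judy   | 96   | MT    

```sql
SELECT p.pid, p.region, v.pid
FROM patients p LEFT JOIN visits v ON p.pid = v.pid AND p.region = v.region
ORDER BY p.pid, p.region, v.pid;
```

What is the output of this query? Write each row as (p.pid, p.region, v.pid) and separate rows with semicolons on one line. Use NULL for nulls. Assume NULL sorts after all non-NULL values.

(1, SG, NULL); (2, MT, NULL); (2, MT, NULL); (3, AX, NULL); (3, AX, NULL); (4, SG, NULL); (NULL, UI, NULL)

LEFT JOIN keeps every row from `patients`; unmatched rows get NULL for `visits`'s columns.
Matching on p.pid = v.pid AND p.region = v.region. A NULL in a compared column never satisfies the condition.
- p[0] pid=3, region=AX → no match; kept with NULLs on the v side.
- p[1] pid=1, region=SG → no match; kept with NULLs on the v side.
- p[2] pid=3, region=AX → no match; kept with NULLs on the v side.
- p[3] pid=2, region=MT → no match; kept with NULLs on the v side.
- p[4] pid=2, region=MT → no match; kept with NULLs on the v side.
- p[5] pid=NULL, region=UI → no match; kept with NULLs on the v side.
- p[6] pid=4, region=SG → no match; kept with NULLs on the v side.
After projecting and ordering:
p.pid | p.region | v.pid
1 | SG | NULL
2 | MT | NULL
2 | MT | NULL
3 | AX | NULL
3 | AX | NULL
4 | SG | NULL
NULL | UI | NULL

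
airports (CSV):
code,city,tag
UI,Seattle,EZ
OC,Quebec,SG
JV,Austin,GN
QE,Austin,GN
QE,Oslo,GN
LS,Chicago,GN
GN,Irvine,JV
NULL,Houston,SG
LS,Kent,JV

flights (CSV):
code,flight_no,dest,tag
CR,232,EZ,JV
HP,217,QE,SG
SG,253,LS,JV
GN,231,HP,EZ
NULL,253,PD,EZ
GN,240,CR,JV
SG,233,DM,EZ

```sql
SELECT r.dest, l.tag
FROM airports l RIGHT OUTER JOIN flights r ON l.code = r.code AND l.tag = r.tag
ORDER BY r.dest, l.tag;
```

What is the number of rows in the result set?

7

RIGHT JOIN keeps every row from `flights`; unmatched rows get NULL for `airports`'s columns.
Matching on l.code = r.code AND l.tag = r.tag. A NULL in a compared column never satisfies the condition.
- l[0] code=UI, tag=EZ → no match.
- l[1] code=OC, tag=SG → no match.
- l[2] code=JV, tag=GN → no match.
- l[3] code=QE, tag=GN → no match.
- l[4] code=QE, tag=GN → no match.
- l[5] code=LS, tag=GN → no match.
- l[6] code=GN, tag=JV → 1 match(es) in r → 1 row(s).
- l[7] code=NULL, tag=SG → no match.
- l[8] code=LS, tag=JV → no match.
- 6 r row(s) had no l match → kept, l columns NULL.
Total: 1 matched + 6 padded = 7 rows.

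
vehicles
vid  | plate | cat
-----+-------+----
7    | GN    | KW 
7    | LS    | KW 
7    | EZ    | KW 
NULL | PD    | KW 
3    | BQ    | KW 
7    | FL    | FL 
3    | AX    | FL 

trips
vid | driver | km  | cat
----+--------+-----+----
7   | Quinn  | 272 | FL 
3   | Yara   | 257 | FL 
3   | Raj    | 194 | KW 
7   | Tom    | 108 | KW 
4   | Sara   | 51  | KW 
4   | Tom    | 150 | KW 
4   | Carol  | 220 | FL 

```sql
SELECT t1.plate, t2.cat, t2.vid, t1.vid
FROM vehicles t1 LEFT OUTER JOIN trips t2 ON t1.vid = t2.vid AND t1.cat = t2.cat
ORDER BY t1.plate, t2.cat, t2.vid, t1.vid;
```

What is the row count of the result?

LEFT JOIN keeps every row from `vehicles`; unmatched rows get NULL for `trips`'s columns.
Matching on t1.vid = t2.vid AND t1.cat = t2.cat. A NULL in a compared column never satisfies the condition.
- t1 (vid=7, cat=KW) pairs with 1 row(s) of t2.
- t1 (vid=7, cat=KW) pairs with 1 row(s) of t2.
- t1 (vid=7, cat=KW) pairs with 1 row(s) of t2.
- t1 (vid=NULL, cat=KW) has no partner → padded with NULL.
- t1 (vid=3, cat=KW) pairs with 1 row(s) of t2.
- t1 (vid=7, cat=FL) pairs with 1 row(s) of t2.
- t1 (vid=3, cat=FL) pairs with 1 row(s) of t2.
Total: 6 matched + 1 padded = 7 rows.

7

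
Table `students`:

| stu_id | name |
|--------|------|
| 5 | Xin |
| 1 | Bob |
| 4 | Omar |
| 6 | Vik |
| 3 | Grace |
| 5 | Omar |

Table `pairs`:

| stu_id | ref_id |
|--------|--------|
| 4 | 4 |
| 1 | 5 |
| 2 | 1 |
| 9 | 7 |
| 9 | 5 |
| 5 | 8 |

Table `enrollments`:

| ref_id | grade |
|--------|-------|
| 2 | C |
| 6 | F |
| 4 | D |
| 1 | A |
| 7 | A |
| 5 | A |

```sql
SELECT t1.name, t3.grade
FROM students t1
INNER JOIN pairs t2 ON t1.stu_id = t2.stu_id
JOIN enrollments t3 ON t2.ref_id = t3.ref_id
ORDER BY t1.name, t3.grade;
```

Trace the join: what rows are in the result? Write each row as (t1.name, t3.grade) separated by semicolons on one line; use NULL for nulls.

Evaluate left to right. First `students t1 INNER JOIN pairs t2` on stu_id: 4 row(s).
Then INNER JOIN `enrollments t3` on ref_id: keep only rows whose t2.ref_id appears in t3.

(Bob, A); (Omar, D)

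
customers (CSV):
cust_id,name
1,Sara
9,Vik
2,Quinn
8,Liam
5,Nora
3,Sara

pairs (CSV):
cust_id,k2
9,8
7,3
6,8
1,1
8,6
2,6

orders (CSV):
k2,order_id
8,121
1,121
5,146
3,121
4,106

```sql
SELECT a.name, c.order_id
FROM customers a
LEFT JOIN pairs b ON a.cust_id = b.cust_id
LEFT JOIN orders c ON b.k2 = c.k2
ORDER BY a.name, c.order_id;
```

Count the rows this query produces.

Joins associate left-to-right: customers LEFT JOIN pairs on cust_id gives 6 intermediate row(s).
Then LEFT JOIN `orders c` on k2: each of those 6 rows is kept; rows whose b.k2 has no match in c get NULL for c's columns.
Result: 6 row(s).

6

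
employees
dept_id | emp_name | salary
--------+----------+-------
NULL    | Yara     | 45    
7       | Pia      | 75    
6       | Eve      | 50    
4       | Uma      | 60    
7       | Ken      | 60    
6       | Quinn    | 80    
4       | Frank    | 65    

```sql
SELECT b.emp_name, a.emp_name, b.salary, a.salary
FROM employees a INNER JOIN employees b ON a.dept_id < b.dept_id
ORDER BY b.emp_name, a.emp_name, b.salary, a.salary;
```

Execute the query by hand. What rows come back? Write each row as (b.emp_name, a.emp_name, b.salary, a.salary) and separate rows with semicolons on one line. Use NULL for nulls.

INNER JOIN keeps only pairs where the ON condition holds.
Matching on a.dept_id < b.dept_id. A NULL in a compared column never satisfies the condition.
Matched pairs: 12.

(Eve, Frank, 50, 65); (Eve, Uma, 50, 60); (Ken, Eve, 60, 50); (Ken, Frank, 60, 65); (Ken, Quinn, 60, 80); (Ken, Uma, 60, 60); (Pia, Eve, 75, 50); (Pia, Frank, 75, 65); (Pia, Quinn, 75, 80); (Pia, Uma, 75, 60); (Quinn, Frank, 80, 65); (Quinn, Uma, 80, 60)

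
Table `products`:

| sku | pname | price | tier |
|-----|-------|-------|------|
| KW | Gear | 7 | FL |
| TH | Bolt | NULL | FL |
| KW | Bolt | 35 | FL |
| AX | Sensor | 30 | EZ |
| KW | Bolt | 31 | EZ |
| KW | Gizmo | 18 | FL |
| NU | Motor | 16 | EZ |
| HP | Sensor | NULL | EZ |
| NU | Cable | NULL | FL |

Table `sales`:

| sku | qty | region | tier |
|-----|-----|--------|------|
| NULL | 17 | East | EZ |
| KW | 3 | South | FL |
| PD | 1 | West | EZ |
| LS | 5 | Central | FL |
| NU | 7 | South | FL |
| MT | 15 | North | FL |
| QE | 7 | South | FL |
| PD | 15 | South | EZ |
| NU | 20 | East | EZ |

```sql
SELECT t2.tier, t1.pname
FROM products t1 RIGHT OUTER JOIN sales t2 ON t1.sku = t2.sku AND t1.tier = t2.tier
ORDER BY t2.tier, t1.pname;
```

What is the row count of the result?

11

RIGHT JOIN keeps every row from `sales`; unmatched rows get NULL for `products`'s columns.
Matching on t1.sku = t2.sku AND t1.tier = t2.tier. A NULL in a compared column never satisfies the condition.
- sku=KW, tier=FL: 1 matching t2 row(s), so 1 row(s) emitted.
- sku=TH, tier=FL: no matching t2 row.
- sku=KW, tier=FL: 1 matching t2 row(s), so 1 row(s) emitted.
- sku=AX, tier=EZ: no matching t2 row.
- sku=KW, tier=EZ: no matching t2 row.
- sku=KW, tier=FL: 1 matching t2 row(s), so 1 row(s) emitted.
- sku=NU, tier=EZ: 1 matching t2 row(s), so 1 row(s) emitted.
- sku=HP, tier=EZ: no matching t2 row.
- sku=NU, tier=FL: 1 matching t2 row(s), so 1 row(s) emitted.
- 6 row(s) from t2 found no t1 partner → padded with NULL.
Total: 5 matched + 6 padded = 11 rows.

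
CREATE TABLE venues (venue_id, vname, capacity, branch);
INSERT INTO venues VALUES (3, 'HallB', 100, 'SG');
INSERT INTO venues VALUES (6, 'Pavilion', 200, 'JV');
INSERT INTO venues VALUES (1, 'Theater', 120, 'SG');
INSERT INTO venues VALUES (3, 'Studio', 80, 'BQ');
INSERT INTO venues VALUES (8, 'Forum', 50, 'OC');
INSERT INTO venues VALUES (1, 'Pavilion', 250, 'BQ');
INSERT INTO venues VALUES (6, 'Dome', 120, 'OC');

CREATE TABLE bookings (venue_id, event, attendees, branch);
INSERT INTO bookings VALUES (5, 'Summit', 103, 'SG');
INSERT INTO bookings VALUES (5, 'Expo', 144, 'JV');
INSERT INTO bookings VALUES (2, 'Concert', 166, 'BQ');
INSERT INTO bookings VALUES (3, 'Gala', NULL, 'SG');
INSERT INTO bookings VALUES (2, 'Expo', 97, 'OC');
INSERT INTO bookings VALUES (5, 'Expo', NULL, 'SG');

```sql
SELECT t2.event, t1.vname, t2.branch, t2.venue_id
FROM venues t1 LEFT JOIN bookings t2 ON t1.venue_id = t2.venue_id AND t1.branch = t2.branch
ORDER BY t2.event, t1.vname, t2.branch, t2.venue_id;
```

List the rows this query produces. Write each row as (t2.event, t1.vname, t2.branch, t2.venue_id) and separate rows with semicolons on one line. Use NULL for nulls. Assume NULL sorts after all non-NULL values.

(Gala, HallB, SG, 3); (NULL, Dome, NULL, NULL); (NULL, Forum, NULL, NULL); (NULL, Pavilion, NULL, NULL); (NULL, Pavilion, NULL, NULL); (NULL, Studio, NULL, NULL); (NULL, Theater, NULL, NULL)

LEFT JOIN keeps every row from `venues`; unmatched rows get NULL for `bookings`'s columns.
Matching on t1.venue_id = t2.venue_id AND t1.branch = t2.branch.
- t1 (venue_id=3, branch=SG) pairs with 1 row(s) of t2.
- t1 (venue_id=6, branch=JV) has no partner → padded with NULL.
- t1 (venue_id=1, branch=SG) has no partner → padded with NULL.
- t1 (venue_id=3, branch=BQ) has no partner → padded with NULL.
- t1 (venue_id=8, branch=OC) has no partner → padded with NULL.
- t1 (venue_id=1, branch=BQ) has no partner → padded with NULL.
- t1 (venue_id=6, branch=OC) has no partner → padded with NULL.
After projecting and ordering:
t2.event | t1.vname | t2.branch | t2.venue_id
Gala | HallB | SG | 3
NULL | Dome | NULL | NULL
NULL | Forum | NULL | NULL
NULL | Pavilion | NULL | NULL
NULL | Pavilion | NULL | NULL
NULL | Studio | NULL | NULL
NULL | Theater | NULL | NULL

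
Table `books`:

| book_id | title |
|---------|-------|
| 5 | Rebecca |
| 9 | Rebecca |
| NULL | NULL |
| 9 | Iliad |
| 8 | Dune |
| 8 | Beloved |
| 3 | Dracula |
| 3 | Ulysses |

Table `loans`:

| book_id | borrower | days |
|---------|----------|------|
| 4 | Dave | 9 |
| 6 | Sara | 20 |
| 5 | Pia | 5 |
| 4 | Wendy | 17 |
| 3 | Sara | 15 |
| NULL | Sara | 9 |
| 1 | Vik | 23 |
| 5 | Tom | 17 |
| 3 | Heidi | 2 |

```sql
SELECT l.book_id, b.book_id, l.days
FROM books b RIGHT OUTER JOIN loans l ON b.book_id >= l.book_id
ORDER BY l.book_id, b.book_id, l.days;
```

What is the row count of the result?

RIGHT JOIN keeps every row from `loans`; unmatched rows get NULL for `books`'s columns.
Matching on b.book_id >= l.book_id. A NULL in a compared column never satisfies the condition.
Matched pairs: 45; unmatched l rows kept: 1.
Total: 45 matched + 1 padded = 46 rows.

46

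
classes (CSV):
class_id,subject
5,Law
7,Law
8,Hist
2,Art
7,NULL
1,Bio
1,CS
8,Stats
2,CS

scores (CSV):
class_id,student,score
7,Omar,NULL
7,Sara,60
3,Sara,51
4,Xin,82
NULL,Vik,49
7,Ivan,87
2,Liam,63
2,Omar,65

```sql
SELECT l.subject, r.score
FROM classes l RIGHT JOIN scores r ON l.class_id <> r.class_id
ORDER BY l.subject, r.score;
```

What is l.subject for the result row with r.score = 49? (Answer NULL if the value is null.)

NULL

RIGHT JOIN keeps every row from `scores`; unmatched rows get NULL for `classes`'s columns.
Matching on l.class_id <> r.class_id. A NULL in a compared column never satisfies the condition.
- l (class_id=5) pairs with 7 row(s) of r.
- l (class_id=7) pairs with 4 row(s) of r.
- l (class_id=8) pairs with 7 row(s) of r.
- l (class_id=2) pairs with 5 row(s) of r.
- l (class_id=7) pairs with 4 row(s) of r.
- l (class_id=1) pairs with 7 row(s) of r.
- l (class_id=1) pairs with 7 row(s) of r.
- l (class_id=8) pairs with 7 row(s) of r.
- l (class_id=2) pairs with 5 row(s) of r.
- plus 1 unmatched r row(s), each kept with NULL l columns.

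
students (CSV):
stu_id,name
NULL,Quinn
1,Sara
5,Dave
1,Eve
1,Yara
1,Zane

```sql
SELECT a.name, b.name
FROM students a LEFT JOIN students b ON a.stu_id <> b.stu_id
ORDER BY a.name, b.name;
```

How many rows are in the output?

9

LEFT JOIN keeps every row from `students a`; unmatched rows get NULL for `students b`'s columns.
Matching on a.stu_id <> b.stu_id. A NULL in a compared column never satisfies the condition.
- stu_id=NULL: no b row matches, row kept with b columns NULL.
- stu_id=1: 1 matching b row(s), so 1 row(s) emitted.
- stu_id=5: 4 matching b row(s), so 4 row(s) emitted.
- stu_id=1: 1 matching b row(s), so 1 row(s) emitted.
- stu_id=1: 1 matching b row(s), so 1 row(s) emitted.
- stu_id=1: 1 matching b row(s), so 1 row(s) emitted.
Total: 8 matched + 1 padded = 9 rows.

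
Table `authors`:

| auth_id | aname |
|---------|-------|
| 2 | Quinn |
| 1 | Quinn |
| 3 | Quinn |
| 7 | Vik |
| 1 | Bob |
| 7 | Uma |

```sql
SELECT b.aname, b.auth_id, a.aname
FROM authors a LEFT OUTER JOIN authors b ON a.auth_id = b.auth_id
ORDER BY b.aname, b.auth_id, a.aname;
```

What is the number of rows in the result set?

LEFT JOIN keeps every row from `authors a`; unmatched rows get NULL for `authors b`'s columns.
Matching on a.auth_id = b.auth_id.
- a[0] auth_id=2 → 1 match(es) in b → 1 row(s).
- a[1] auth_id=1 → 2 match(es) in b → 2 row(s).
- a[2] auth_id=3 → 1 match(es) in b → 1 row(s).
- a[3] auth_id=7 → 2 match(es) in b → 2 row(s).
- a[4] auth_id=1 → 2 match(es) in b → 2 row(s).
- a[5] auth_id=7 → 2 match(es) in b → 2 row(s).
Total: 10 rows.

10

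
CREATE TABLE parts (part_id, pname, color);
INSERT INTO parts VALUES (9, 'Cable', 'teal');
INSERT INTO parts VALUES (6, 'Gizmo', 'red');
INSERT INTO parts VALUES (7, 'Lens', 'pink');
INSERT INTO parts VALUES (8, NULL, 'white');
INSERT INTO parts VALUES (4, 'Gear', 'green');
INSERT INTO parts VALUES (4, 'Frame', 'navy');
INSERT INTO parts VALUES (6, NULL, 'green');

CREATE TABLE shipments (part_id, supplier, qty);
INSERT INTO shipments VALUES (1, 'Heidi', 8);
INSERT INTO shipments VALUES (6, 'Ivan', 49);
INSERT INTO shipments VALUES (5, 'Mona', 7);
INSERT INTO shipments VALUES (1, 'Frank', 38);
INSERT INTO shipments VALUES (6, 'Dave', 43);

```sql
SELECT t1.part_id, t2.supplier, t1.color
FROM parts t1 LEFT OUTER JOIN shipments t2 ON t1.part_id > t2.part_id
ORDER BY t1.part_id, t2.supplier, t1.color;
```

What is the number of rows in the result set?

25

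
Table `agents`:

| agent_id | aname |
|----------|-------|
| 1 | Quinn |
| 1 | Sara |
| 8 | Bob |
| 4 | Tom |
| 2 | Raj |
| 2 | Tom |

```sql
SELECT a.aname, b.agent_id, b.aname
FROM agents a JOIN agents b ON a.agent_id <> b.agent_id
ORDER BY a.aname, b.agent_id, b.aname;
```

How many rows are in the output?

26

INNER JOIN keeps only pairs where the ON condition holds.
Matching on a.agent_id <> b.agent_id.
- a[0] agent_id=1 → 4 match(es) in b → 4 row(s).
- a[1] agent_id=1 → 4 match(es) in b → 4 row(s).
- a[2] agent_id=8 → 5 match(es) in b → 5 row(s).
- a[3] agent_id=4 → 5 match(es) in b → 5 row(s).
- a[4] agent_id=2 → 4 match(es) in b → 4 row(s).
- a[5] agent_id=2 → 4 match(es) in b → 4 row(s).
Total: 26 rows.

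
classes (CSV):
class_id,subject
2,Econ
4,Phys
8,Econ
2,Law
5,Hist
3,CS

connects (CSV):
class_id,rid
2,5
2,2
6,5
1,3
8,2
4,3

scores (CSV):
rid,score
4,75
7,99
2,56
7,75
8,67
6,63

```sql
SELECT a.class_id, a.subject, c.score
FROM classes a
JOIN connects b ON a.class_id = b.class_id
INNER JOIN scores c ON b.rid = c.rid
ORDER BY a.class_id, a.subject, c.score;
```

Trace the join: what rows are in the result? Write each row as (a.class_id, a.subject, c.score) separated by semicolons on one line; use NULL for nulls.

(2, Econ, 56); (2, Law, 56); (8, Econ, 56)

Evaluate left to right. First `classes a INNER JOIN connects b` on class_id: 6 row(s).
Then INNER JOIN `scores c` on rid: keep only rows whose b.rid appears in c.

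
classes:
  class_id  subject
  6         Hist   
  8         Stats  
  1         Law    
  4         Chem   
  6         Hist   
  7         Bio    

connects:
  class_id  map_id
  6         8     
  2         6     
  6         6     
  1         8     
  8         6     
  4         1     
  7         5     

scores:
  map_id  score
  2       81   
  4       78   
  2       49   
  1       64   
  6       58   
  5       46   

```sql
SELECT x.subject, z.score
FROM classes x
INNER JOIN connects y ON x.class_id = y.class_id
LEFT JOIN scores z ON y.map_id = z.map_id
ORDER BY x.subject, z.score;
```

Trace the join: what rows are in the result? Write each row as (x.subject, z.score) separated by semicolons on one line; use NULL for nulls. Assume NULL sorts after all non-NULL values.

(Bio, 46); (Chem, 64); (Hist, 58); (Hist, 58); (Hist, NULL); (Hist, NULL); (Law, NULL); (Stats, 58)

Step 1 — x INNER JOIN y on class_id → 8 row(s).
Then LEFT JOIN `scores z` on map_id: each of those 8 rows is kept; rows whose y.map_id has no match in z get NULL for z's columns.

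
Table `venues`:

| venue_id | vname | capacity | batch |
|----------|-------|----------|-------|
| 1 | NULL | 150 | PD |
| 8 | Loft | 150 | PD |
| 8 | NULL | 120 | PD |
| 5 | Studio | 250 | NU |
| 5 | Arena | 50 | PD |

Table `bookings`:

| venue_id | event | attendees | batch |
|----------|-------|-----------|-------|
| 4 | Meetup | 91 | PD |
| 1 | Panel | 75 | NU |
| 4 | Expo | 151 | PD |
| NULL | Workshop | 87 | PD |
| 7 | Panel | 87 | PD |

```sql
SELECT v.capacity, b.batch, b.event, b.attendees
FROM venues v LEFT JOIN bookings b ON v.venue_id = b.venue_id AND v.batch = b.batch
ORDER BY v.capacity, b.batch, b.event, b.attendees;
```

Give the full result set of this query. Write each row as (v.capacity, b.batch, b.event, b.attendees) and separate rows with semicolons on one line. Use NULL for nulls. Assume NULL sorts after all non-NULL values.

LEFT JOIN keeps every row from `venues`; unmatched rows get NULL for `bookings`'s columns.
Matching on v.venue_id = b.venue_id AND v.batch = b.batch. A NULL in a compared column never satisfies the condition.
- venue_id=1, batch=PD: no b row matches, row kept with b columns NULL.
- venue_id=8, batch=PD: no b row matches, row kept with b columns NULL.
- venue_id=8, batch=PD: no b row matches, row kept with b columns NULL.
- venue_id=5, batch=NU: no b row matches, row kept with b columns NULL.
- venue_id=5, batch=PD: no b row matches, row kept with b columns NULL.
After projecting and ordering:
v.capacity | b.batch | b.event | b.attendees
50 | NULL | NULL | NULL
120 | NULL | NULL | NULL
150 | NULL | NULL | NULL
150 | NULL | NULL | NULL
250 | NULL | NULL | NULL

(50, NULL, NULL, NULL); (120, NULL, NULL, NULL); (150, NULL, NULL, NULL); (150, NULL, NULL, NULL); (250, NULL, NULL, NULL)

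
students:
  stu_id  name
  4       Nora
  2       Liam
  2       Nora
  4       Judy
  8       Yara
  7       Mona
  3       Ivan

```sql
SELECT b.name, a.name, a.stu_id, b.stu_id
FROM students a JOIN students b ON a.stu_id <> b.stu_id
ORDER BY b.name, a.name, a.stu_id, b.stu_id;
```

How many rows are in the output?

INNER JOIN keeps only pairs where the ON condition holds.
Matching on a.stu_id <> b.stu_id.
- a row (stu_id=4): matches 5 b row(s) → 5 output row(s).
- a row (stu_id=2): matches 5 b row(s) → 5 output row(s).
- a row (stu_id=2): matches 5 b row(s) → 5 output row(s).
- a row (stu_id=4): matches 5 b row(s) → 5 output row(s).
- a row (stu_id=8): matches 6 b row(s) → 6 output row(s).
- a row (stu_id=7): matches 6 b row(s) → 6 output row(s).
- a row (stu_id=3): matches 6 b row(s) → 6 output row(s).
Total: 38 rows.

38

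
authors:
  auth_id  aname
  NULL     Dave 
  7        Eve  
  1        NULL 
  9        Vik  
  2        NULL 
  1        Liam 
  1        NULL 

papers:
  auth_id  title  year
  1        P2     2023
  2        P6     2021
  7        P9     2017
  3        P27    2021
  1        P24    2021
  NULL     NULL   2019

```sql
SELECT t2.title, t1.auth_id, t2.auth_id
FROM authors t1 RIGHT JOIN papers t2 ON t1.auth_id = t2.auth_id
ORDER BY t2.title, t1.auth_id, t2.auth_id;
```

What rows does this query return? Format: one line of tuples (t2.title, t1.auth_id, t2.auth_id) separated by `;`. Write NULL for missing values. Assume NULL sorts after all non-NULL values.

RIGHT JOIN keeps every row from `papers`; unmatched rows get NULL for `authors`'s columns.
Matching on t1.auth_id = t2.auth_id. A NULL in a compared column never satisfies the condition.
- t1 row (auth_id=NULL): no match.
- t1 row (auth_id=7): matches 1 t2 row(s) → 1 output row(s).
- t1 row (auth_id=1): matches 2 t2 row(s) → 2 output row(s).
- t1 row (auth_id=9): no match.
- t1 row (auth_id=2): matches 1 t2 row(s) → 1 output row(s).
- t1 row (auth_id=1): matches 2 t2 row(s) → 2 output row(s).
- t1 row (auth_id=1): matches 2 t2 row(s) → 2 output row(s).
- 2 row(s) from t2 found no t1 partner → padded with NULL.
After projecting and ordering:
t2.title | t1.auth_id | t2.auth_id
P2 | 1 | 1
P2 | 1 | 1
P2 | 1 | 1
P24 | 1 | 1
P24 | 1 | 1
P24 | 1 | 1
P27 | NULL | 3
P6 | 2 | 2
P9 | 7 | 7
NULL | NULL | NULL

(P2, 1, 1); (P2, 1, 1); (P2, 1, 1); (P24, 1, 1); (P24, 1, 1); (P24, 1, 1); (P27, NULL, 3); (P6, 2, 2); (P9, 7, 7); (NULL, NULL, NULL)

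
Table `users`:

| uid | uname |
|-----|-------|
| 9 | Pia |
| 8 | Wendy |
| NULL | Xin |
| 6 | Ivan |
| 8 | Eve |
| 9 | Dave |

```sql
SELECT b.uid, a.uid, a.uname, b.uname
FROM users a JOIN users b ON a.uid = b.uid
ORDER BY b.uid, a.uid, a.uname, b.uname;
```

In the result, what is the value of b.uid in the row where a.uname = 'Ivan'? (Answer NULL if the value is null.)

6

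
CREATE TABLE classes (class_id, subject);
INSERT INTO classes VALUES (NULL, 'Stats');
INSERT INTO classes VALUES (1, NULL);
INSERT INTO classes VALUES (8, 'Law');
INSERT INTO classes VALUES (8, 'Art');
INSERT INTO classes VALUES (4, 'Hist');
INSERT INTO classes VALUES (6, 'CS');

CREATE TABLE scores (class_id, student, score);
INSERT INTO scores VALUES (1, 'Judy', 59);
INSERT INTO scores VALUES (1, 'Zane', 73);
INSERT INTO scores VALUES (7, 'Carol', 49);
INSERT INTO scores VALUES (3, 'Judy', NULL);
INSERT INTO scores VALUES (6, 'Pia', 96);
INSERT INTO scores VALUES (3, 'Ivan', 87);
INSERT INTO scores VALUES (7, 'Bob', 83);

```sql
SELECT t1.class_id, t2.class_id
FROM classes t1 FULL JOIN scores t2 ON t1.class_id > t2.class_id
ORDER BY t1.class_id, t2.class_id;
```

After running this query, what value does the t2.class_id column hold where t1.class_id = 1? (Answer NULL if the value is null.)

NULL

FULL OUTER JOIN keeps every row from both sides; unmatched rows get NULL for the other side's columns.
Matching on t1.class_id > t2.class_id. A NULL in a compared column never satisfies the condition.
Matched pairs: 22; unmatched t1 rows kept: 2; unmatched t2 rows kept: 0.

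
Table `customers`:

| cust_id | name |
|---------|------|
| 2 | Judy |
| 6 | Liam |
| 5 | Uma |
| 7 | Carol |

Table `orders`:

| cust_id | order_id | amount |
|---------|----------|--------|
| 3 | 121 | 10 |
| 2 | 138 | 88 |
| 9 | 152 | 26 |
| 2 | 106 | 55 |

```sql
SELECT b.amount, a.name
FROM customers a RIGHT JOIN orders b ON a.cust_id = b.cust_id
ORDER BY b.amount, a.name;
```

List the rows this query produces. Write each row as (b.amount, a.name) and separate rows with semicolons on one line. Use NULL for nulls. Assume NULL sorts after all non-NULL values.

(10, NULL); (26, NULL); (55, Judy); (88, Judy)

RIGHT JOIN keeps every row from `orders`; unmatched rows get NULL for `customers`'s columns.
Matching on a.cust_id = b.cust_id.
Matched pairs: 2; unmatched b rows kept: 2.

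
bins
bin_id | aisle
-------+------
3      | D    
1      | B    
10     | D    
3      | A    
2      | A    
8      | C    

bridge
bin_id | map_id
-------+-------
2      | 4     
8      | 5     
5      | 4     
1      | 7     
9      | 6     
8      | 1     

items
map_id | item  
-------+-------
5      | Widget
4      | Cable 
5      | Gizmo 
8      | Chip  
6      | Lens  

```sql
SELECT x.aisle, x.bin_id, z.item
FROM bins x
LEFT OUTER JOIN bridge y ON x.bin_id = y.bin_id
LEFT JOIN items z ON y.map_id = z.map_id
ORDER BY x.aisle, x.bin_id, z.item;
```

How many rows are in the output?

8

Evaluate left to right. First `bins x LEFT JOIN bridge y` on bin_id: 7 row(s).
Then LEFT JOIN `items z` on map_id: each of those 7 rows is kept; rows whose y.map_id has no match in z get NULL for z's columns.
Result: 8 row(s).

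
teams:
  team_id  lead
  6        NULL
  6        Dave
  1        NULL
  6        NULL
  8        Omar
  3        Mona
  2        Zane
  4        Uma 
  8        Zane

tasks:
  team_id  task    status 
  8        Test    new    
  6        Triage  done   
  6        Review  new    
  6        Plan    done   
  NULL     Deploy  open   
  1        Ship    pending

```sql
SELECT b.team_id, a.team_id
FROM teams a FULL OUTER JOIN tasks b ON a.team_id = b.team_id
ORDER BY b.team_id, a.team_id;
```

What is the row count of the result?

16

FULL OUTER JOIN keeps every row from both sides; unmatched rows get NULL for the other side's columns.
Matching on a.team_id = b.team_id. A NULL in a compared column never satisfies the condition.
- a[0] team_id=6 → 3 match(es) in b → 3 row(s).
- a[1] team_id=6 → 3 match(es) in b → 3 row(s).
- a[2] team_id=1 → 1 match(es) in b → 1 row(s).
- a[3] team_id=6 → 3 match(es) in b → 3 row(s).
- a[4] team_id=8 → 1 match(es) in b → 1 row(s).
- a[5] team_id=3 → no match; kept with NULLs on the b side.
- a[6] team_id=2 → no match; kept with NULLs on the b side.
- a[7] team_id=4 → no match; kept with NULLs on the b side.
- a[8] team_id=8 → 1 match(es) in b → 1 row(s).
- 1 row(s) from b found no a partner → padded with NULL.
Total: 12 matched + 4 padded = 16 rows.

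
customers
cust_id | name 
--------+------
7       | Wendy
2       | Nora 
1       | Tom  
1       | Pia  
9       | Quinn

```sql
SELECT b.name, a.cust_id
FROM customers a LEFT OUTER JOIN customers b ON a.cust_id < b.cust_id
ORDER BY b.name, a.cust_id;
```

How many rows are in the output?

10

LEFT JOIN keeps every row from `customers a`; unmatched rows get NULL for `customers b`'s columns.
Matching on a.cust_id < b.cust_id.
- cust_id=7: 1 matching b row(s), so 1 row(s) emitted.
- cust_id=2: 2 matching b row(s), so 2 row(s) emitted.
- cust_id=1: 3 matching b row(s), so 3 row(s) emitted.
- cust_id=1: 3 matching b row(s), so 3 row(s) emitted.
- cust_id=9: no b row matches, row kept with b columns NULL.
Total: 9 matched + 1 padded = 10 rows.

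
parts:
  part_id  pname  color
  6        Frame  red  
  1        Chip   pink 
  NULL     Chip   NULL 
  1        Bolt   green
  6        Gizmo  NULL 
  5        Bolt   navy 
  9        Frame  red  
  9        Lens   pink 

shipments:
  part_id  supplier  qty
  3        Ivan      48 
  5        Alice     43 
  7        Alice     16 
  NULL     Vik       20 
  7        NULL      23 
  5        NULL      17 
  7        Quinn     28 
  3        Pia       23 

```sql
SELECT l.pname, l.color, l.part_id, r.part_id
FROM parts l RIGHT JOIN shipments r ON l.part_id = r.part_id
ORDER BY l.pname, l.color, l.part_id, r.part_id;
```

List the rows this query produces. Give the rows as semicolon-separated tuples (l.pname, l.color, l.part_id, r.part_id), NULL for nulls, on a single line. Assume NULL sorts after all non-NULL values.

(Bolt, navy, 5, 5); (Bolt, navy, 5, 5); (NULL, NULL, NULL, 3); (NULL, NULL, NULL, 3); (NULL, NULL, NULL, 7); (NULL, NULL, NULL, 7); (NULL, NULL, NULL, 7); (NULL, NULL, NULL, NULL)

RIGHT JOIN keeps every row from `shipments`; unmatched rows get NULL for `parts`'s columns.
Matching on l.part_id = r.part_id. A NULL in a compared column never satisfies the condition.
- l (part_id=6) has no partner in r.
- l (part_id=1) has no partner in r.
- l (part_id=NULL) has no partner in r.
- l (part_id=1) has no partner in r.
- l (part_id=6) has no partner in r.
- l (part_id=5) pairs with 2 row(s) of r.
- l (part_id=9) has no partner in r.
- l (part_id=9) has no partner in r.
- 6 row(s) from r found no l partner → padded with NULL.
After projecting and ordering:
l.pname | l.color | l.part_id | r.part_id
Bolt | navy | 5 | 5
Bolt | navy | 5 | 5
NULL | NULL | NULL | 3
NULL | NULL | NULL | 3
NULL | NULL | NULL | 7
NULL | NULL | NULL | 7
NULL | NULL | NULL | 7
NULL | NULL | NULL | NULL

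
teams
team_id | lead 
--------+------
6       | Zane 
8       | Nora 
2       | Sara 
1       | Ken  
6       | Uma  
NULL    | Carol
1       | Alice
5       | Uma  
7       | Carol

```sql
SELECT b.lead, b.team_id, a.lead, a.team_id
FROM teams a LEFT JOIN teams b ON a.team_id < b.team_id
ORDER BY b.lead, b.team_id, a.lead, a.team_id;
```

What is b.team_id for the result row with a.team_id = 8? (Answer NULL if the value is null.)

LEFT JOIN keeps every row from `teams a`; unmatched rows get NULL for `teams b`'s columns.
Matching on a.team_id < b.team_id. A NULL in a compared column never satisfies the condition.
- a[0] team_id=6 → 2 match(es) in b → 2 row(s).
- a[1] team_id=8 → no match; kept with NULLs on the b side.
- a[2] team_id=2 → 5 match(es) in b → 5 row(s).
- a[3] team_id=1 → 6 match(es) in b → 6 row(s).
- a[4] team_id=6 → 2 match(es) in b → 2 row(s).
- a[5] team_id=NULL → no match; kept with NULLs on the b side.
- a[6] team_id=1 → 6 match(es) in b → 6 row(s).
- a[7] team_id=5 → 4 match(es) in b → 4 row(s).
- a[8] team_id=7 → 1 match(es) in b → 1 row(s).

NULL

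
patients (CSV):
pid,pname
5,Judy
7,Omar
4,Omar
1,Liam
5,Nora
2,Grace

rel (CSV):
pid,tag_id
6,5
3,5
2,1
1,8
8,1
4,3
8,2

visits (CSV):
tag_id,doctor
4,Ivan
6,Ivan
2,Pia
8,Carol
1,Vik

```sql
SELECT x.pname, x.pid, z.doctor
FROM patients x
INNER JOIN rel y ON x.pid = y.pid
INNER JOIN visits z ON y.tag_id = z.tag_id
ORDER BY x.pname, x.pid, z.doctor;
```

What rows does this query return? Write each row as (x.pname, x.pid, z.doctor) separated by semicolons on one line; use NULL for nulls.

Joins associate left-to-right: patients INNER JOIN rel on pid gives 3 intermediate row(s).
Then INNER JOIN `visits z` on tag_id: keep only rows whose y.tag_id appears in z.

(Grace, 2, Vik); (Liam, 1, Carol)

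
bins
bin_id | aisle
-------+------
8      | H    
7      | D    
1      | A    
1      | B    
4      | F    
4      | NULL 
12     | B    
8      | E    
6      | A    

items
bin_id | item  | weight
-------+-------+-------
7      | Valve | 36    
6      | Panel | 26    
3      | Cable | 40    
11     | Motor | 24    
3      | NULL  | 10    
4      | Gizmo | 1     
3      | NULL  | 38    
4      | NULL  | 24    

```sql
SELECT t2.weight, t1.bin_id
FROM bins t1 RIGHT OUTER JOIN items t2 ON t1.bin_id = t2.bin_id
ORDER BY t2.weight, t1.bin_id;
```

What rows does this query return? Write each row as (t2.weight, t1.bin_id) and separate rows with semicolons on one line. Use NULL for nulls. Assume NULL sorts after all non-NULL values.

(1, 4); (1, 4); (10, NULL); (24, 4); (24, 4); (24, NULL); (26, 6); (36, 7); (38, NULL); (40, NULL)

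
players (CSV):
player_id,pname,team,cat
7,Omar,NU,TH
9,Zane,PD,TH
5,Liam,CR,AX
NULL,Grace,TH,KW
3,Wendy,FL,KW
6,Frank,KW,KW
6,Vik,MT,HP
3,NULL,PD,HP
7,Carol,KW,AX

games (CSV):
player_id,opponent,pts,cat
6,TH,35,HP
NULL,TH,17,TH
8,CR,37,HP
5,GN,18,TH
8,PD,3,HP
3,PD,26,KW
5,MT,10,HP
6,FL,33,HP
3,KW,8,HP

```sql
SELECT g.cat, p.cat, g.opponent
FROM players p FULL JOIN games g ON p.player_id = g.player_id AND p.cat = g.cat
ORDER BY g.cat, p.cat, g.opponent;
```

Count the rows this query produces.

FULL OUTER JOIN keeps every row from both sides; unmatched rows get NULL for the other side's columns.
Matching on p.player_id = g.player_id AND p.cat = g.cat. A NULL in a compared column never satisfies the condition.
- player_id=7, cat=TH: no g row matches, row kept with g columns NULL.
- player_id=9, cat=TH: no g row matches, row kept with g columns NULL.
- player_id=5, cat=AX: no g row matches, row kept with g columns NULL.
- player_id=NULL, cat=KW: no g row matches, row kept with g columns NULL.
- player_id=3, cat=KW: 1 matching g row(s), so 1 row(s) emitted.
- player_id=6, cat=KW: no g row matches, row kept with g columns NULL.
- player_id=6, cat=HP: 2 matching g row(s), so 2 row(s) emitted.
- player_id=3, cat=HP: 1 matching g row(s), so 1 row(s) emitted.
- player_id=7, cat=AX: no g row matches, row kept with g columns NULL.
- 5 row(s) from g found no p partner → padded with NULL.
Total: 4 matched + 11 padded = 15 rows.

15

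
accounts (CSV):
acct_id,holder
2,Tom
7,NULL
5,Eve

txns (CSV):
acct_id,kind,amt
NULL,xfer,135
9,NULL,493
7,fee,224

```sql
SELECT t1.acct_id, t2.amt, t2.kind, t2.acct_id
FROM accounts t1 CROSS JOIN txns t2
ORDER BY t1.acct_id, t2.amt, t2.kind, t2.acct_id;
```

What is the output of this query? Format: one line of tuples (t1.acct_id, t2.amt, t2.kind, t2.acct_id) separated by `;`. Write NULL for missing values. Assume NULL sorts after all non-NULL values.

(2, 135, xfer, NULL); (2, 224, fee, 7); (2, 493, NULL, 9); (5, 135, xfer, NULL); (5, 224, fee, 7); (5, 493, NULL, 9); (7, 135, xfer, NULL); (7, 224, fee, 7); (7, 493, NULL, 9)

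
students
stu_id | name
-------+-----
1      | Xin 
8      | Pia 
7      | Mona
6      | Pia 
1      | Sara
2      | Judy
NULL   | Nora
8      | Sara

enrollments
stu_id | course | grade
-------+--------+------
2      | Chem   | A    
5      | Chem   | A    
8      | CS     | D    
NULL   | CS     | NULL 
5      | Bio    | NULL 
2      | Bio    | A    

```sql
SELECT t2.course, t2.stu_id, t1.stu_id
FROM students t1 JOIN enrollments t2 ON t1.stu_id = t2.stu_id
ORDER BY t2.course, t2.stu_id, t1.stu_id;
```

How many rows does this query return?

4

INNER JOIN keeps only pairs where the ON condition holds.
Matching on t1.stu_id = t2.stu_id. A NULL in a compared column never satisfies the condition.
- t1 row (stu_id=1): no match → dropped.
- t1 row (stu_id=8): matches 1 t2 row(s) → 1 output row(s).
- t1 row (stu_id=7): no match → dropped.
- t1 row (stu_id=6): no match → dropped.
- t1 row (stu_id=1): no match → dropped.
- t1 row (stu_id=2): matches 2 t2 row(s) → 2 output row(s).
- t1 row (stu_id=NULL): no match → dropped.
- t1 row (stu_id=8): matches 1 t2 row(s) → 1 output row(s).
Total: 4 rows.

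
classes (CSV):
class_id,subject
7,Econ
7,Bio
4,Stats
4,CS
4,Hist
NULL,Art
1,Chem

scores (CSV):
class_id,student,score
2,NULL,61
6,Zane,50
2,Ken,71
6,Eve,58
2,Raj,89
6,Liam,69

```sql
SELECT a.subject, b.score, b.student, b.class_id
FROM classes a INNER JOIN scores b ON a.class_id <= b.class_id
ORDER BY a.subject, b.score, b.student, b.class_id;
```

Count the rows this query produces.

INNER JOIN keeps only pairs where the ON condition holds.
Matching on a.class_id <= b.class_id. A NULL in a compared column never satisfies the condition.
- class_id=7: no matching b row, dropped.
- class_id=7: no matching b row, dropped.
- class_id=4: 3 matching b row(s), so 3 row(s) emitted.
- class_id=4: 3 matching b row(s), so 3 row(s) emitted.
- class_id=4: 3 matching b row(s), so 3 row(s) emitted.
- class_id=NULL: no matching b row, dropped.
- class_id=1: 6 matching b row(s), so 6 row(s) emitted.
Total: 15 rows.

15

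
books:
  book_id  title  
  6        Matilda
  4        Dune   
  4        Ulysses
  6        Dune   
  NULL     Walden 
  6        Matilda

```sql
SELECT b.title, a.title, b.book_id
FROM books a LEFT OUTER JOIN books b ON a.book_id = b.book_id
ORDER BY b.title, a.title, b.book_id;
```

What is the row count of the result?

14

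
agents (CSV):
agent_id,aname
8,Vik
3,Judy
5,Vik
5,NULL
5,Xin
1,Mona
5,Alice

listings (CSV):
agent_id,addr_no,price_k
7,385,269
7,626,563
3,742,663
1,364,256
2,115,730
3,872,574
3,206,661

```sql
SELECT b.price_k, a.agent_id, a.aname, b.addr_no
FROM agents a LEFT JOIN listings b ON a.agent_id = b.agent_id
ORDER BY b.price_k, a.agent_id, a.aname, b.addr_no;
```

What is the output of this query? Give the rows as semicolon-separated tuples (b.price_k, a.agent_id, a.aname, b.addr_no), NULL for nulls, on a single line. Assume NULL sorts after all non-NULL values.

LEFT JOIN keeps every row from `agents`; unmatched rows get NULL for `listings`'s columns.
Matching on a.agent_id = b.agent_id.
- agent_id=8: no b row matches, row kept with b columns NULL.
- agent_id=3: 3 matching b row(s), so 3 row(s) emitted.
- agent_id=5: no b row matches, row kept with b columns NULL.
- agent_id=5: no b row matches, row kept with b columns NULL.
- agent_id=5: no b row matches, row kept with b columns NULL.
- agent_id=1: 1 matching b row(s), so 1 row(s) emitted.
- agent_id=5: no b row matches, row kept with b columns NULL.
After projecting and ordering:
b.price_k | a.agent_id | a.aname | b.addr_no
256 | 1 | Mona | 364
574 | 3 | Judy | 872
661 | 3 | Judy | 206
663 | 3 | Judy | 742
NULL | 5 | Alice | NULL
NULL | 5 | Vik | NULL
NULL | 5 | Xin | NULL
NULL | 5 | NULL | NULL
NULL | 8 | Vik | NULL

(256, 1, Mona, 364); (574, 3, Judy, 872); (661, 3, Judy, 206); (663, 3, Judy, 742); (NULL, 5, Alice, NULL); (NULL, 5, Vik, NULL); (NULL, 5, Xin, NULL); (NULL, 5, NULL, NULL); (NULL, 8, Vik, NULL)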